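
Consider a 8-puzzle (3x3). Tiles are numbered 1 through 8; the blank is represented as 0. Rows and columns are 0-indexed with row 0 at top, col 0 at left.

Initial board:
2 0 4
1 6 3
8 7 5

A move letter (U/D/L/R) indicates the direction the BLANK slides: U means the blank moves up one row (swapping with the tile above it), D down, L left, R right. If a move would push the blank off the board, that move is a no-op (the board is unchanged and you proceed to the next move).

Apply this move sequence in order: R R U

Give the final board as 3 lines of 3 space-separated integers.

Answer: 2 4 0
1 6 3
8 7 5

Derivation:
After move 1 (R):
2 4 0
1 6 3
8 7 5

After move 2 (R):
2 4 0
1 6 3
8 7 5

After move 3 (U):
2 4 0
1 6 3
8 7 5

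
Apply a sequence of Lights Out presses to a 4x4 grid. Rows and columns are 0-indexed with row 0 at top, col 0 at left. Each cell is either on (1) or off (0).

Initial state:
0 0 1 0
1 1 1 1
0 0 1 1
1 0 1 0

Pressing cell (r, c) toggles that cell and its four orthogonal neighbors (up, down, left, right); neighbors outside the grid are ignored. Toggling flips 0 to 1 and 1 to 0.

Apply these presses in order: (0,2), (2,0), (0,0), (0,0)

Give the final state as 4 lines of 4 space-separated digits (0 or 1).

Answer: 0 1 0 1
0 1 0 1
1 1 1 1
0 0 1 0

Derivation:
After press 1 at (0,2):
0 1 0 1
1 1 0 1
0 0 1 1
1 0 1 0

After press 2 at (2,0):
0 1 0 1
0 1 0 1
1 1 1 1
0 0 1 0

After press 3 at (0,0):
1 0 0 1
1 1 0 1
1 1 1 1
0 0 1 0

After press 4 at (0,0):
0 1 0 1
0 1 0 1
1 1 1 1
0 0 1 0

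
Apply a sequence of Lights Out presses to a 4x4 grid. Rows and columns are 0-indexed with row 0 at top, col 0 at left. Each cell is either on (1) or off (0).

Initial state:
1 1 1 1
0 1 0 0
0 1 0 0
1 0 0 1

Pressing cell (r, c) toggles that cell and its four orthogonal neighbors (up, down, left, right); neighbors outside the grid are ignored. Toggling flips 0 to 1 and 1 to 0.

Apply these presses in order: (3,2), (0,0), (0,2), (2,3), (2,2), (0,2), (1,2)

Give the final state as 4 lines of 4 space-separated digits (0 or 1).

After press 1 at (3,2):
1 1 1 1
0 1 0 0
0 1 1 0
1 1 1 0

After press 2 at (0,0):
0 0 1 1
1 1 0 0
0 1 1 0
1 1 1 0

After press 3 at (0,2):
0 1 0 0
1 1 1 0
0 1 1 0
1 1 1 0

After press 4 at (2,3):
0 1 0 0
1 1 1 1
0 1 0 1
1 1 1 1

After press 5 at (2,2):
0 1 0 0
1 1 0 1
0 0 1 0
1 1 0 1

After press 6 at (0,2):
0 0 1 1
1 1 1 1
0 0 1 0
1 1 0 1

After press 7 at (1,2):
0 0 0 1
1 0 0 0
0 0 0 0
1 1 0 1

Answer: 0 0 0 1
1 0 0 0
0 0 0 0
1 1 0 1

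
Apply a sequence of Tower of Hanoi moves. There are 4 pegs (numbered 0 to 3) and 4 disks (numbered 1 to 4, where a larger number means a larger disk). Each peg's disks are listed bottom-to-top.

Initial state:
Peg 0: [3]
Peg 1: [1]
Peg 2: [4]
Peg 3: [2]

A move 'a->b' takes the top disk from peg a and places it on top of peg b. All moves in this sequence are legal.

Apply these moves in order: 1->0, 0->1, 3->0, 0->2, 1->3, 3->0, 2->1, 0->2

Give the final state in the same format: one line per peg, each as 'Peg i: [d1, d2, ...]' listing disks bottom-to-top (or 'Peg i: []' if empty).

After move 1 (1->0):
Peg 0: [3, 1]
Peg 1: []
Peg 2: [4]
Peg 3: [2]

After move 2 (0->1):
Peg 0: [3]
Peg 1: [1]
Peg 2: [4]
Peg 3: [2]

After move 3 (3->0):
Peg 0: [3, 2]
Peg 1: [1]
Peg 2: [4]
Peg 3: []

After move 4 (0->2):
Peg 0: [3]
Peg 1: [1]
Peg 2: [4, 2]
Peg 3: []

After move 5 (1->3):
Peg 0: [3]
Peg 1: []
Peg 2: [4, 2]
Peg 3: [1]

After move 6 (3->0):
Peg 0: [3, 1]
Peg 1: []
Peg 2: [4, 2]
Peg 3: []

After move 7 (2->1):
Peg 0: [3, 1]
Peg 1: [2]
Peg 2: [4]
Peg 3: []

After move 8 (0->2):
Peg 0: [3]
Peg 1: [2]
Peg 2: [4, 1]
Peg 3: []

Answer: Peg 0: [3]
Peg 1: [2]
Peg 2: [4, 1]
Peg 3: []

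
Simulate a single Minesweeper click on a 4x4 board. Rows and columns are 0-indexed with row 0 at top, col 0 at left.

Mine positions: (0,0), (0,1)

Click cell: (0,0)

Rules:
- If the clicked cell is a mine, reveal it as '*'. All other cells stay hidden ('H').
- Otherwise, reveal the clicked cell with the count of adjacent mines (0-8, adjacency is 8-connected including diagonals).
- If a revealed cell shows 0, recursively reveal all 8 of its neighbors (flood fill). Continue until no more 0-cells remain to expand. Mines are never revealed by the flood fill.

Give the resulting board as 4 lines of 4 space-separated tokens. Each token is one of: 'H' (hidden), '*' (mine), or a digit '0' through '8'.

* H H H
H H H H
H H H H
H H H H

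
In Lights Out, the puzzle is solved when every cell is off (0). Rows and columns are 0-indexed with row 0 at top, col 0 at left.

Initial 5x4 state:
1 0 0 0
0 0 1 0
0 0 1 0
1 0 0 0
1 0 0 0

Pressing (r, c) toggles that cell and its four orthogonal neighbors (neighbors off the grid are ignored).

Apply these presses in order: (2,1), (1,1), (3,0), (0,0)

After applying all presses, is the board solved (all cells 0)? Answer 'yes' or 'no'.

After press 1 at (2,1):
1 0 0 0
0 1 1 0
1 1 0 0
1 1 0 0
1 0 0 0

After press 2 at (1,1):
1 1 0 0
1 0 0 0
1 0 0 0
1 1 0 0
1 0 0 0

After press 3 at (3,0):
1 1 0 0
1 0 0 0
0 0 0 0
0 0 0 0
0 0 0 0

After press 4 at (0,0):
0 0 0 0
0 0 0 0
0 0 0 0
0 0 0 0
0 0 0 0

Lights still on: 0

Answer: yes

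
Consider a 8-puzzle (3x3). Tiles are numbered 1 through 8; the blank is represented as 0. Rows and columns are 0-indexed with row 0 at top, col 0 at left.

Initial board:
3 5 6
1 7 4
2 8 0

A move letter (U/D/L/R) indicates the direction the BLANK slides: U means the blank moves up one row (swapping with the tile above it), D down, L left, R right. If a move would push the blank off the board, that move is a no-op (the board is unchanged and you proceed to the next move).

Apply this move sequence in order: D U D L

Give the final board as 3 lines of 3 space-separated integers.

After move 1 (D):
3 5 6
1 7 4
2 8 0

After move 2 (U):
3 5 6
1 7 0
2 8 4

After move 3 (D):
3 5 6
1 7 4
2 8 0

After move 4 (L):
3 5 6
1 7 4
2 0 8

Answer: 3 5 6
1 7 4
2 0 8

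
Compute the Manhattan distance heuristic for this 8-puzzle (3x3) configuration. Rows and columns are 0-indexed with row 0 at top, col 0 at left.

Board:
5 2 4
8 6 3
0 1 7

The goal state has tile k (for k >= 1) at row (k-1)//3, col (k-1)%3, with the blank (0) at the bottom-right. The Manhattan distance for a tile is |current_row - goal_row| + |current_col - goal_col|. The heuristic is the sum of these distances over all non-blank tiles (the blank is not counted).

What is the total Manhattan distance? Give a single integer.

Tile 5: (0,0)->(1,1) = 2
Tile 2: (0,1)->(0,1) = 0
Tile 4: (0,2)->(1,0) = 3
Tile 8: (1,0)->(2,1) = 2
Tile 6: (1,1)->(1,2) = 1
Tile 3: (1,2)->(0,2) = 1
Tile 1: (2,1)->(0,0) = 3
Tile 7: (2,2)->(2,0) = 2
Sum: 2 + 0 + 3 + 2 + 1 + 1 + 3 + 2 = 14

Answer: 14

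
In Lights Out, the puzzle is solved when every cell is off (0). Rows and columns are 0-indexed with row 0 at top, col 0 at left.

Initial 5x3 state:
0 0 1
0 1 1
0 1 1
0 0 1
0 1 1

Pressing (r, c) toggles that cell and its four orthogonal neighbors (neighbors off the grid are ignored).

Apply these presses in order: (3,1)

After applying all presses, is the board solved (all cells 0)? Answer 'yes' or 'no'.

Answer: no

Derivation:
After press 1 at (3,1):
0 0 1
0 1 1
0 0 1
1 1 0
0 0 1

Lights still on: 7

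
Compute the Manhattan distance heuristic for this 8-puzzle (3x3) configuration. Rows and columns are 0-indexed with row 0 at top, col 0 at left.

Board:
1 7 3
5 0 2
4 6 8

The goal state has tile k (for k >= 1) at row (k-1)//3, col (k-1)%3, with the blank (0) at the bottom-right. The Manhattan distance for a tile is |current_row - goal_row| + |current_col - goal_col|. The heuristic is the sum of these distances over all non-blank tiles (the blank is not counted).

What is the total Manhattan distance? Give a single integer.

Answer: 10

Derivation:
Tile 1: at (0,0), goal (0,0), distance |0-0|+|0-0| = 0
Tile 7: at (0,1), goal (2,0), distance |0-2|+|1-0| = 3
Tile 3: at (0,2), goal (0,2), distance |0-0|+|2-2| = 0
Tile 5: at (1,0), goal (1,1), distance |1-1|+|0-1| = 1
Tile 2: at (1,2), goal (0,1), distance |1-0|+|2-1| = 2
Tile 4: at (2,0), goal (1,0), distance |2-1|+|0-0| = 1
Tile 6: at (2,1), goal (1,2), distance |2-1|+|1-2| = 2
Tile 8: at (2,2), goal (2,1), distance |2-2|+|2-1| = 1
Sum: 0 + 3 + 0 + 1 + 2 + 1 + 2 + 1 = 10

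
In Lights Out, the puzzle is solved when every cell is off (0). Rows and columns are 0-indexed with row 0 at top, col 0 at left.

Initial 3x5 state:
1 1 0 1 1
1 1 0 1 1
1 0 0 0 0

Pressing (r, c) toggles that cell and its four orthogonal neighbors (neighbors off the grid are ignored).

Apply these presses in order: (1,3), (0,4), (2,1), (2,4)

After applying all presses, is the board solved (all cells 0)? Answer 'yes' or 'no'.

After press 1 at (1,3):
1 1 0 0 1
1 1 1 0 0
1 0 0 1 0

After press 2 at (0,4):
1 1 0 1 0
1 1 1 0 1
1 0 0 1 0

After press 3 at (2,1):
1 1 0 1 0
1 0 1 0 1
0 1 1 1 0

After press 4 at (2,4):
1 1 0 1 0
1 0 1 0 0
0 1 1 0 1

Lights still on: 8

Answer: no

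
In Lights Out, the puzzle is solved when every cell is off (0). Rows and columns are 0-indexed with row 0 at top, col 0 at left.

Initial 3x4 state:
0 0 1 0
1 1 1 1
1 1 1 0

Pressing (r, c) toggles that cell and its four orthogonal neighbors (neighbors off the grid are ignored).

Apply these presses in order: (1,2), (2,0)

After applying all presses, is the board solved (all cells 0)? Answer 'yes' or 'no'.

After press 1 at (1,2):
0 0 0 0
1 0 0 0
1 1 0 0

After press 2 at (2,0):
0 0 0 0
0 0 0 0
0 0 0 0

Lights still on: 0

Answer: yes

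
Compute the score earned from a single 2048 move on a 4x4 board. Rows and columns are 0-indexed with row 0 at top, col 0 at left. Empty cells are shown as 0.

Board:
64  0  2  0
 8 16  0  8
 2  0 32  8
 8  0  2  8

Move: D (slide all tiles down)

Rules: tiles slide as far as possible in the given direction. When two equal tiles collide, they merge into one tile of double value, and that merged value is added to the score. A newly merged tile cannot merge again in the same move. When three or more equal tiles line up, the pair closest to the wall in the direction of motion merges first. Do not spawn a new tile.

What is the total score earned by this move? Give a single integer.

Slide down:
col 0: [64, 8, 2, 8] -> [64, 8, 2, 8]  score +0 (running 0)
col 1: [0, 16, 0, 0] -> [0, 0, 0, 16]  score +0 (running 0)
col 2: [2, 0, 32, 2] -> [0, 2, 32, 2]  score +0 (running 0)
col 3: [0, 8, 8, 8] -> [0, 0, 8, 16]  score +16 (running 16)
Board after move:
64  0  0  0
 8  0  2  0
 2  0 32  8
 8 16  2 16

Answer: 16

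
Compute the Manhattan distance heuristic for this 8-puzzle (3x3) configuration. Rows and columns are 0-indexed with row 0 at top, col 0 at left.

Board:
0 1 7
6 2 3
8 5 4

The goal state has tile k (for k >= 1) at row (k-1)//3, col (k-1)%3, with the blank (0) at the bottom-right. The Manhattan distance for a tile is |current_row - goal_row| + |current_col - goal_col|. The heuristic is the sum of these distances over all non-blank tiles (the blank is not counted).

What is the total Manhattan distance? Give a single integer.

Answer: 14

Derivation:
Tile 1: (0,1)->(0,0) = 1
Tile 7: (0,2)->(2,0) = 4
Tile 6: (1,0)->(1,2) = 2
Tile 2: (1,1)->(0,1) = 1
Tile 3: (1,2)->(0,2) = 1
Tile 8: (2,0)->(2,1) = 1
Tile 5: (2,1)->(1,1) = 1
Tile 4: (2,2)->(1,0) = 3
Sum: 1 + 4 + 2 + 1 + 1 + 1 + 1 + 3 = 14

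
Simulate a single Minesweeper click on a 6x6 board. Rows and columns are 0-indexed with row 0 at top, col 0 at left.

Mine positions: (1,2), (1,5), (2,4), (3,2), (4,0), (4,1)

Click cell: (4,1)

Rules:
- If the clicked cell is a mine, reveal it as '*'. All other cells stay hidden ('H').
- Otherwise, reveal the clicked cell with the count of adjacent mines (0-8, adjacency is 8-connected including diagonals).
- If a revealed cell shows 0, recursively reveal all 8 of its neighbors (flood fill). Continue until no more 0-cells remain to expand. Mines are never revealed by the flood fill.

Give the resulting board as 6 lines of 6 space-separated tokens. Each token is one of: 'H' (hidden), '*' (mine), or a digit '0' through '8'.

H H H H H H
H H H H H H
H H H H H H
H H H H H H
H * H H H H
H H H H H H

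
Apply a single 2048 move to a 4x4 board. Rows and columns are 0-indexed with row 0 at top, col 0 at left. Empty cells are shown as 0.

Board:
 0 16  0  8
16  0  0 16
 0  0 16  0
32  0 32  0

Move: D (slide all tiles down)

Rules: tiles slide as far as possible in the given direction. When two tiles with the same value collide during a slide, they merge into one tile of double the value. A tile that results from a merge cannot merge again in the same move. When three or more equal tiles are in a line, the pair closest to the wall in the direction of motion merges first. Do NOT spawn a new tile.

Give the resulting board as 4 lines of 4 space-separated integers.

Slide down:
col 0: [0, 16, 0, 32] -> [0, 0, 16, 32]
col 1: [16, 0, 0, 0] -> [0, 0, 0, 16]
col 2: [0, 0, 16, 32] -> [0, 0, 16, 32]
col 3: [8, 16, 0, 0] -> [0, 0, 8, 16]

Answer:  0  0  0  0
 0  0  0  0
16  0 16  8
32 16 32 16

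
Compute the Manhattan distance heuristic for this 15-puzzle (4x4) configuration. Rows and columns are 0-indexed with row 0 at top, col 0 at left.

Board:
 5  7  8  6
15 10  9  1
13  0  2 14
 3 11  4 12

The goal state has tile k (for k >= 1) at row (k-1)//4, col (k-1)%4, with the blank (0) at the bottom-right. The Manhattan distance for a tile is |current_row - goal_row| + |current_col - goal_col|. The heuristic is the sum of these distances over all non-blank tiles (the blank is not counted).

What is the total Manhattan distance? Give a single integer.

Answer: 39

Derivation:
Tile 5: (0,0)->(1,0) = 1
Tile 7: (0,1)->(1,2) = 2
Tile 8: (0,2)->(1,3) = 2
Tile 6: (0,3)->(1,1) = 3
Tile 15: (1,0)->(3,2) = 4
Tile 10: (1,1)->(2,1) = 1
Tile 9: (1,2)->(2,0) = 3
Tile 1: (1,3)->(0,0) = 4
Tile 13: (2,0)->(3,0) = 1
Tile 2: (2,2)->(0,1) = 3
Tile 14: (2,3)->(3,1) = 3
Tile 3: (3,0)->(0,2) = 5
Tile 11: (3,1)->(2,2) = 2
Tile 4: (3,2)->(0,3) = 4
Tile 12: (3,3)->(2,3) = 1
Sum: 1 + 2 + 2 + 3 + 4 + 1 + 3 + 4 + 1 + 3 + 3 + 5 + 2 + 4 + 1 = 39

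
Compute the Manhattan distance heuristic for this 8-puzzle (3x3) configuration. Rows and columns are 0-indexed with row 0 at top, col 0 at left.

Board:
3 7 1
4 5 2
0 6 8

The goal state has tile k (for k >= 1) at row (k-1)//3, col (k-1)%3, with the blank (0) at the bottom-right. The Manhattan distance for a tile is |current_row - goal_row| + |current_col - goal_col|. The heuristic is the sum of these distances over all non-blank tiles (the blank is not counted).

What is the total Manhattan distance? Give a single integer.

Tile 3: (0,0)->(0,2) = 2
Tile 7: (0,1)->(2,0) = 3
Tile 1: (0,2)->(0,0) = 2
Tile 4: (1,0)->(1,0) = 0
Tile 5: (1,1)->(1,1) = 0
Tile 2: (1,2)->(0,1) = 2
Tile 6: (2,1)->(1,2) = 2
Tile 8: (2,2)->(2,1) = 1
Sum: 2 + 3 + 2 + 0 + 0 + 2 + 2 + 1 = 12

Answer: 12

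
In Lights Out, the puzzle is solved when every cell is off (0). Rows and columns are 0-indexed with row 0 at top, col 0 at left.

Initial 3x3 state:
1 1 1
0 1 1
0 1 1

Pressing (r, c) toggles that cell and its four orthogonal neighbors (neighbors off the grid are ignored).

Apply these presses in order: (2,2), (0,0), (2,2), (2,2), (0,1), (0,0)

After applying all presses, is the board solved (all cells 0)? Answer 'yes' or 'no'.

After press 1 at (2,2):
1 1 1
0 1 0
0 0 0

After press 2 at (0,0):
0 0 1
1 1 0
0 0 0

After press 3 at (2,2):
0 0 1
1 1 1
0 1 1

After press 4 at (2,2):
0 0 1
1 1 0
0 0 0

After press 5 at (0,1):
1 1 0
1 0 0
0 0 0

After press 6 at (0,0):
0 0 0
0 0 0
0 0 0

Lights still on: 0

Answer: yes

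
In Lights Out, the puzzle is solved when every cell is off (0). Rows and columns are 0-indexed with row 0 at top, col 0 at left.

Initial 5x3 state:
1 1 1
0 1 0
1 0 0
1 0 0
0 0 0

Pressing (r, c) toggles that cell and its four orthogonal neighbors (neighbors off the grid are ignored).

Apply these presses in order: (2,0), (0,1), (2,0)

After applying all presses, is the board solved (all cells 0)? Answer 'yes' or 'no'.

After press 1 at (2,0):
1 1 1
1 1 0
0 1 0
0 0 0
0 0 0

After press 2 at (0,1):
0 0 0
1 0 0
0 1 0
0 0 0
0 0 0

After press 3 at (2,0):
0 0 0
0 0 0
1 0 0
1 0 0
0 0 0

Lights still on: 2

Answer: no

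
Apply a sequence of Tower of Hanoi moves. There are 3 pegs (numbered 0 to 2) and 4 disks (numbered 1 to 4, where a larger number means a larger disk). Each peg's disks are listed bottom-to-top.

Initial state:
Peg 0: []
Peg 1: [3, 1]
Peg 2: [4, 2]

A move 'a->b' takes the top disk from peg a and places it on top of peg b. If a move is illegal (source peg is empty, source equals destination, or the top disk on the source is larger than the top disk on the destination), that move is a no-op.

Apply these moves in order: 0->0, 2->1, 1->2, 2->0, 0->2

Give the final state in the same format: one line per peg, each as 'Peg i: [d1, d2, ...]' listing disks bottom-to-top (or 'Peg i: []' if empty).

Answer: Peg 0: []
Peg 1: [3]
Peg 2: [4, 2, 1]

Derivation:
After move 1 (0->0):
Peg 0: []
Peg 1: [3, 1]
Peg 2: [4, 2]

After move 2 (2->1):
Peg 0: []
Peg 1: [3, 1]
Peg 2: [4, 2]

After move 3 (1->2):
Peg 0: []
Peg 1: [3]
Peg 2: [4, 2, 1]

After move 4 (2->0):
Peg 0: [1]
Peg 1: [3]
Peg 2: [4, 2]

After move 5 (0->2):
Peg 0: []
Peg 1: [3]
Peg 2: [4, 2, 1]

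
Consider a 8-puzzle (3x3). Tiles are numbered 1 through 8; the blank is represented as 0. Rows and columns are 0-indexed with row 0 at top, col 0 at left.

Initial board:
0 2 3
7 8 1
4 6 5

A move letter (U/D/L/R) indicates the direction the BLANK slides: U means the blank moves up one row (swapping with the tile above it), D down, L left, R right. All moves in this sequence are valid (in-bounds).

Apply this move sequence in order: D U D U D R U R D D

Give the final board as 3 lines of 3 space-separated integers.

After move 1 (D):
7 2 3
0 8 1
4 6 5

After move 2 (U):
0 2 3
7 8 1
4 6 5

After move 3 (D):
7 2 3
0 8 1
4 6 5

After move 4 (U):
0 2 3
7 8 1
4 6 5

After move 5 (D):
7 2 3
0 8 1
4 6 5

After move 6 (R):
7 2 3
8 0 1
4 6 5

After move 7 (U):
7 0 3
8 2 1
4 6 5

After move 8 (R):
7 3 0
8 2 1
4 6 5

After move 9 (D):
7 3 1
8 2 0
4 6 5

After move 10 (D):
7 3 1
8 2 5
4 6 0

Answer: 7 3 1
8 2 5
4 6 0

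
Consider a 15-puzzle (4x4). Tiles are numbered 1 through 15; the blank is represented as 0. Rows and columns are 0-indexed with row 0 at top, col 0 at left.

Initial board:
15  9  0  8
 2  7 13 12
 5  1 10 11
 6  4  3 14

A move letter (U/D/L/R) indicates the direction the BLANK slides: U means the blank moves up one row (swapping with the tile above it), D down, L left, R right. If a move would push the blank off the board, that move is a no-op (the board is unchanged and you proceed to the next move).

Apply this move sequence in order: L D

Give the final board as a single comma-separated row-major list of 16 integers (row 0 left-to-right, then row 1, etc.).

After move 1 (L):
15  0  9  8
 2  7 13 12
 5  1 10 11
 6  4  3 14

After move 2 (D):
15  7  9  8
 2  0 13 12
 5  1 10 11
 6  4  3 14

Answer: 15, 7, 9, 8, 2, 0, 13, 12, 5, 1, 10, 11, 6, 4, 3, 14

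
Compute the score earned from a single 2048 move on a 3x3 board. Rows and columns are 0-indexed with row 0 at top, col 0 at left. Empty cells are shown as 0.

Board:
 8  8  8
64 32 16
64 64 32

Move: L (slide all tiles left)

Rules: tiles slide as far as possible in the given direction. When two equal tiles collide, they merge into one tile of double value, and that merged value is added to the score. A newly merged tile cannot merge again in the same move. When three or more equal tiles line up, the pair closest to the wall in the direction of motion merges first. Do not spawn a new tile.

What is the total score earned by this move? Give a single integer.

Answer: 144

Derivation:
Slide left:
row 0: [8, 8, 8] -> [16, 8, 0]  score +16 (running 16)
row 1: [64, 32, 16] -> [64, 32, 16]  score +0 (running 16)
row 2: [64, 64, 32] -> [128, 32, 0]  score +128 (running 144)
Board after move:
 16   8   0
 64  32  16
128  32   0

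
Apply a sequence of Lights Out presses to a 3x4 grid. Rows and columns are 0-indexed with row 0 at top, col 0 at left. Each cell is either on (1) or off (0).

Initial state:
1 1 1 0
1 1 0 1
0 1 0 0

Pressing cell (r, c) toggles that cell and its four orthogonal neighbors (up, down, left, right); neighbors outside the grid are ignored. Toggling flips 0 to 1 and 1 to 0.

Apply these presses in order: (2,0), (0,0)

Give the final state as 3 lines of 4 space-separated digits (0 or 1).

After press 1 at (2,0):
1 1 1 0
0 1 0 1
1 0 0 0

After press 2 at (0,0):
0 0 1 0
1 1 0 1
1 0 0 0

Answer: 0 0 1 0
1 1 0 1
1 0 0 0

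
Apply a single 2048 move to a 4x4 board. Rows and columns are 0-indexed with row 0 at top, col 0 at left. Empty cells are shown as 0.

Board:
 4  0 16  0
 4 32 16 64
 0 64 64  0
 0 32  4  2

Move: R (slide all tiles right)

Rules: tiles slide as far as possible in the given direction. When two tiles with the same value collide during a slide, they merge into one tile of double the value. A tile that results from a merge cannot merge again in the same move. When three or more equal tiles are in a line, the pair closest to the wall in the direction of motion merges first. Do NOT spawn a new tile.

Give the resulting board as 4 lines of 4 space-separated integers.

Answer:   0   0   4  16
  4  32  16  64
  0   0   0 128
  0  32   4   2

Derivation:
Slide right:
row 0: [4, 0, 16, 0] -> [0, 0, 4, 16]
row 1: [4, 32, 16, 64] -> [4, 32, 16, 64]
row 2: [0, 64, 64, 0] -> [0, 0, 0, 128]
row 3: [0, 32, 4, 2] -> [0, 32, 4, 2]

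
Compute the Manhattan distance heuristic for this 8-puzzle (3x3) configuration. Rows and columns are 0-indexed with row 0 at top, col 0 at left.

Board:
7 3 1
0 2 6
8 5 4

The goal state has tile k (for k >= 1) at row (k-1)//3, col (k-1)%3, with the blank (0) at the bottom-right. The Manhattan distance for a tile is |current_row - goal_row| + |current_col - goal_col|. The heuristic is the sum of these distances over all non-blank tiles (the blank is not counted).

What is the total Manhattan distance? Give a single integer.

Answer: 11

Derivation:
Tile 7: at (0,0), goal (2,0), distance |0-2|+|0-0| = 2
Tile 3: at (0,1), goal (0,2), distance |0-0|+|1-2| = 1
Tile 1: at (0,2), goal (0,0), distance |0-0|+|2-0| = 2
Tile 2: at (1,1), goal (0,1), distance |1-0|+|1-1| = 1
Tile 6: at (1,2), goal (1,2), distance |1-1|+|2-2| = 0
Tile 8: at (2,0), goal (2,1), distance |2-2|+|0-1| = 1
Tile 5: at (2,1), goal (1,1), distance |2-1|+|1-1| = 1
Tile 4: at (2,2), goal (1,0), distance |2-1|+|2-0| = 3
Sum: 2 + 1 + 2 + 1 + 0 + 1 + 1 + 3 = 11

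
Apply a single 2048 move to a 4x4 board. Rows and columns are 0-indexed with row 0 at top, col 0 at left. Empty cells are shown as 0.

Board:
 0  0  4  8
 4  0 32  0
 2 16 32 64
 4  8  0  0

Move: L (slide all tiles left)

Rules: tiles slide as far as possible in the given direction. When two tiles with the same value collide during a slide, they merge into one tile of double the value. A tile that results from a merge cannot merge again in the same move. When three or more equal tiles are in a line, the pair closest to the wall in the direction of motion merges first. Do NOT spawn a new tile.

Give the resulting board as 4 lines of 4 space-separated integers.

Slide left:
row 0: [0, 0, 4, 8] -> [4, 8, 0, 0]
row 1: [4, 0, 32, 0] -> [4, 32, 0, 0]
row 2: [2, 16, 32, 64] -> [2, 16, 32, 64]
row 3: [4, 8, 0, 0] -> [4, 8, 0, 0]

Answer:  4  8  0  0
 4 32  0  0
 2 16 32 64
 4  8  0  0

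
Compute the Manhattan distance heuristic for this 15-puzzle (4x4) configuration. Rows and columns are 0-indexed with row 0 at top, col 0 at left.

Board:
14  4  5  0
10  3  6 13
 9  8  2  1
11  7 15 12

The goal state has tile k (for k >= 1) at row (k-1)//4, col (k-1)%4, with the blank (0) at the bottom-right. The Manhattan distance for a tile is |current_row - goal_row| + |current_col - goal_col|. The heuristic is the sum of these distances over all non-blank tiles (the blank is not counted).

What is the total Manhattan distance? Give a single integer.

Answer: 37

Derivation:
Tile 14: at (0,0), goal (3,1), distance |0-3|+|0-1| = 4
Tile 4: at (0,1), goal (0,3), distance |0-0|+|1-3| = 2
Tile 5: at (0,2), goal (1,0), distance |0-1|+|2-0| = 3
Tile 10: at (1,0), goal (2,1), distance |1-2|+|0-1| = 2
Tile 3: at (1,1), goal (0,2), distance |1-0|+|1-2| = 2
Tile 6: at (1,2), goal (1,1), distance |1-1|+|2-1| = 1
Tile 13: at (1,3), goal (3,0), distance |1-3|+|3-0| = 5
Tile 9: at (2,0), goal (2,0), distance |2-2|+|0-0| = 0
Tile 8: at (2,1), goal (1,3), distance |2-1|+|1-3| = 3
Tile 2: at (2,2), goal (0,1), distance |2-0|+|2-1| = 3
Tile 1: at (2,3), goal (0,0), distance |2-0|+|3-0| = 5
Tile 11: at (3,0), goal (2,2), distance |3-2|+|0-2| = 3
Tile 7: at (3,1), goal (1,2), distance |3-1|+|1-2| = 3
Tile 15: at (3,2), goal (3,2), distance |3-3|+|2-2| = 0
Tile 12: at (3,3), goal (2,3), distance |3-2|+|3-3| = 1
Sum: 4 + 2 + 3 + 2 + 2 + 1 + 5 + 0 + 3 + 3 + 5 + 3 + 3 + 0 + 1 = 37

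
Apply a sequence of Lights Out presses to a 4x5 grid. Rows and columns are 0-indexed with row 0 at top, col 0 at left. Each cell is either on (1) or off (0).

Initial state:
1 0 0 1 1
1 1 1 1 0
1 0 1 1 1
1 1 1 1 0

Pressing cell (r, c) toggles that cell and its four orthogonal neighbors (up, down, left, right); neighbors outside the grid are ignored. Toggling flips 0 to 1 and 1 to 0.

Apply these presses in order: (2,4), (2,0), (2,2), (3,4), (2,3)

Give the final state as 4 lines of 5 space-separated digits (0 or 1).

Answer: 1 0 0 1 1
0 1 0 0 1
0 0 1 0 0
0 1 0 1 0

Derivation:
After press 1 at (2,4):
1 0 0 1 1
1 1 1 1 1
1 0 1 0 0
1 1 1 1 1

After press 2 at (2,0):
1 0 0 1 1
0 1 1 1 1
0 1 1 0 0
0 1 1 1 1

After press 3 at (2,2):
1 0 0 1 1
0 1 0 1 1
0 0 0 1 0
0 1 0 1 1

After press 4 at (3,4):
1 0 0 1 1
0 1 0 1 1
0 0 0 1 1
0 1 0 0 0

After press 5 at (2,3):
1 0 0 1 1
0 1 0 0 1
0 0 1 0 0
0 1 0 1 0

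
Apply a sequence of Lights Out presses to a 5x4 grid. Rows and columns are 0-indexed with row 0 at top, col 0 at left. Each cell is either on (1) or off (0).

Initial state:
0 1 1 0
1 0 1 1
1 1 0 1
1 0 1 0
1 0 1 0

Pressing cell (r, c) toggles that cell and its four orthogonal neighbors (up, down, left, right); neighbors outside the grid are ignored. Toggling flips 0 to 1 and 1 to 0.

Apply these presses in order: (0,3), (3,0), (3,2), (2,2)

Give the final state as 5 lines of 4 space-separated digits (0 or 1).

Answer: 0 1 0 1
1 0 0 0
0 0 0 0
0 0 1 1
0 0 0 0

Derivation:
After press 1 at (0,3):
0 1 0 1
1 0 1 0
1 1 0 1
1 0 1 0
1 0 1 0

After press 2 at (3,0):
0 1 0 1
1 0 1 0
0 1 0 1
0 1 1 0
0 0 1 0

After press 3 at (3,2):
0 1 0 1
1 0 1 0
0 1 1 1
0 0 0 1
0 0 0 0

After press 4 at (2,2):
0 1 0 1
1 0 0 0
0 0 0 0
0 0 1 1
0 0 0 0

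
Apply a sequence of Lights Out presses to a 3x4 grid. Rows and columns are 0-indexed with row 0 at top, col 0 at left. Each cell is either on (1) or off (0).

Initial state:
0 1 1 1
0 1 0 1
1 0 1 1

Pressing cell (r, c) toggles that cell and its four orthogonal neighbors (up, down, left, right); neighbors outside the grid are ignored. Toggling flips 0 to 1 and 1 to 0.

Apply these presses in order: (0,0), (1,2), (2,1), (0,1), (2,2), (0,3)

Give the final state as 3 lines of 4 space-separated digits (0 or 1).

Answer: 0 1 0 0
1 0 0 1
0 0 0 0

Derivation:
After press 1 at (0,0):
1 0 1 1
1 1 0 1
1 0 1 1

After press 2 at (1,2):
1 0 0 1
1 0 1 0
1 0 0 1

After press 3 at (2,1):
1 0 0 1
1 1 1 0
0 1 1 1

After press 4 at (0,1):
0 1 1 1
1 0 1 0
0 1 1 1

After press 5 at (2,2):
0 1 1 1
1 0 0 0
0 0 0 0

After press 6 at (0,3):
0 1 0 0
1 0 0 1
0 0 0 0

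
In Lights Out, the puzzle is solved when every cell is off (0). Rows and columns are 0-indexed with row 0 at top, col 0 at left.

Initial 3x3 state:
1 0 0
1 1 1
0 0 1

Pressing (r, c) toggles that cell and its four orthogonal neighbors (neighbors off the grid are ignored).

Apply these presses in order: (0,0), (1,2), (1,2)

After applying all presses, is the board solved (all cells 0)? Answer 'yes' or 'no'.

After press 1 at (0,0):
0 1 0
0 1 1
0 0 1

After press 2 at (1,2):
0 1 1
0 0 0
0 0 0

After press 3 at (1,2):
0 1 0
0 1 1
0 0 1

Lights still on: 4

Answer: no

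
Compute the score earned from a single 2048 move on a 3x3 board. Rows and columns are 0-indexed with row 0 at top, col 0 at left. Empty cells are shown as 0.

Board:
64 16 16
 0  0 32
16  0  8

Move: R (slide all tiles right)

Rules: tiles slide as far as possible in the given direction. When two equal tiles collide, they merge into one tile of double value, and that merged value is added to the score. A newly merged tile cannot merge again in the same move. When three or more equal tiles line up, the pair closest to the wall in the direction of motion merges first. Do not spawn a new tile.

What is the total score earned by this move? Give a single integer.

Answer: 32

Derivation:
Slide right:
row 0: [64, 16, 16] -> [0, 64, 32]  score +32 (running 32)
row 1: [0, 0, 32] -> [0, 0, 32]  score +0 (running 32)
row 2: [16, 0, 8] -> [0, 16, 8]  score +0 (running 32)
Board after move:
 0 64 32
 0  0 32
 0 16  8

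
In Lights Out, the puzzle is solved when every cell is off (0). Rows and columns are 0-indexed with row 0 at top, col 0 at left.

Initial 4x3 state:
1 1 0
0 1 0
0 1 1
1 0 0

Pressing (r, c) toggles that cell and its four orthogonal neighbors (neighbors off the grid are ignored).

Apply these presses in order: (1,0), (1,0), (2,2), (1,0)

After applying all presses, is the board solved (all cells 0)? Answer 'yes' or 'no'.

After press 1 at (1,0):
0 1 0
1 0 0
1 1 1
1 0 0

After press 2 at (1,0):
1 1 0
0 1 0
0 1 1
1 0 0

After press 3 at (2,2):
1 1 0
0 1 1
0 0 0
1 0 1

After press 4 at (1,0):
0 1 0
1 0 1
1 0 0
1 0 1

Lights still on: 6

Answer: no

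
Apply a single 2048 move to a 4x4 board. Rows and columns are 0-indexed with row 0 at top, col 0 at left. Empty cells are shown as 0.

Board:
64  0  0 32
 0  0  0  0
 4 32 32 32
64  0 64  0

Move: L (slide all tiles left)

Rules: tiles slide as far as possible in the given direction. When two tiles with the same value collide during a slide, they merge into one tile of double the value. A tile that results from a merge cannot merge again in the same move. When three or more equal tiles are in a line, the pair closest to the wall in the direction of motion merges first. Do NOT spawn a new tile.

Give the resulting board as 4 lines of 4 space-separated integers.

Answer:  64  32   0   0
  0   0   0   0
  4  64  32   0
128   0   0   0

Derivation:
Slide left:
row 0: [64, 0, 0, 32] -> [64, 32, 0, 0]
row 1: [0, 0, 0, 0] -> [0, 0, 0, 0]
row 2: [4, 32, 32, 32] -> [4, 64, 32, 0]
row 3: [64, 0, 64, 0] -> [128, 0, 0, 0]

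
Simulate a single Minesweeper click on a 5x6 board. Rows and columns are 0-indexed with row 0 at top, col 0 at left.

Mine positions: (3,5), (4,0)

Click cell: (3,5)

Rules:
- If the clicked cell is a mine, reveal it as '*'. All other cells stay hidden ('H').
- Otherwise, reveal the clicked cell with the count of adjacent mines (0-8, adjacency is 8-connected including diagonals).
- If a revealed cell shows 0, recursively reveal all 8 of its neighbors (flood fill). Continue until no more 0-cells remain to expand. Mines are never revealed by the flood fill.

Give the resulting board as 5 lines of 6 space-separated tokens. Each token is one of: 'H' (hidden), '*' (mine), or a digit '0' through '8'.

H H H H H H
H H H H H H
H H H H H H
H H H H H *
H H H H H H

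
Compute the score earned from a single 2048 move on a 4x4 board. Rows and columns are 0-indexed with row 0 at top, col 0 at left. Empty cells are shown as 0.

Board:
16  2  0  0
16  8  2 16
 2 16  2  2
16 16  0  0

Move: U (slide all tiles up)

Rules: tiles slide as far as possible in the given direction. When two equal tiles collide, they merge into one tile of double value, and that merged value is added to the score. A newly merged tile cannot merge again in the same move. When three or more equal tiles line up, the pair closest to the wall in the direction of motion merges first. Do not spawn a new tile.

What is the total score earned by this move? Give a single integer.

Slide up:
col 0: [16, 16, 2, 16] -> [32, 2, 16, 0]  score +32 (running 32)
col 1: [2, 8, 16, 16] -> [2, 8, 32, 0]  score +32 (running 64)
col 2: [0, 2, 2, 0] -> [4, 0, 0, 0]  score +4 (running 68)
col 3: [0, 16, 2, 0] -> [16, 2, 0, 0]  score +0 (running 68)
Board after move:
32  2  4 16
 2  8  0  2
16 32  0  0
 0  0  0  0

Answer: 68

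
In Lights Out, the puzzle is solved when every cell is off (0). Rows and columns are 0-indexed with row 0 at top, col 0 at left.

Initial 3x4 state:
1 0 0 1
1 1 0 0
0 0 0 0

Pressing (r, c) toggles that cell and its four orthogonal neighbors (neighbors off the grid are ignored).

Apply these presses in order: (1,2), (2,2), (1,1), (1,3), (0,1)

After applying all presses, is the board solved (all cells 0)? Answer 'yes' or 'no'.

Answer: yes

Derivation:
After press 1 at (1,2):
1 0 1 1
1 0 1 1
0 0 1 0

After press 2 at (2,2):
1 0 1 1
1 0 0 1
0 1 0 1

After press 3 at (1,1):
1 1 1 1
0 1 1 1
0 0 0 1

After press 4 at (1,3):
1 1 1 0
0 1 0 0
0 0 0 0

After press 5 at (0,1):
0 0 0 0
0 0 0 0
0 0 0 0

Lights still on: 0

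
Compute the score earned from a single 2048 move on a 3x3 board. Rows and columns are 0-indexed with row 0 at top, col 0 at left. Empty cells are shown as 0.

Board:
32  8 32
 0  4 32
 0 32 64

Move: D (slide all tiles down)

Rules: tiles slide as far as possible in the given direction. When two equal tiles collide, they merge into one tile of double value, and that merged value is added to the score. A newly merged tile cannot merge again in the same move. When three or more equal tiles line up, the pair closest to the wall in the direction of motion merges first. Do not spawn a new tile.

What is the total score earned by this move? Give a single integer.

Slide down:
col 0: [32, 0, 0] -> [0, 0, 32]  score +0 (running 0)
col 1: [8, 4, 32] -> [8, 4, 32]  score +0 (running 0)
col 2: [32, 32, 64] -> [0, 64, 64]  score +64 (running 64)
Board after move:
 0  8  0
 0  4 64
32 32 64

Answer: 64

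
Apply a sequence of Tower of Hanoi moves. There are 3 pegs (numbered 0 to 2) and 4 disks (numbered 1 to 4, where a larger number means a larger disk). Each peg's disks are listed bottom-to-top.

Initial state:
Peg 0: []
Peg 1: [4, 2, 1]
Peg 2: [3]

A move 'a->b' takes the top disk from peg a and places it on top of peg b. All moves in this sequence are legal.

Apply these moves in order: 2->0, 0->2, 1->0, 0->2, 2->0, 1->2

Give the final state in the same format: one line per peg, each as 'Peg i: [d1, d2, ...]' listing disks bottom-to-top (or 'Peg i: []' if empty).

Answer: Peg 0: [1]
Peg 1: [4]
Peg 2: [3, 2]

Derivation:
After move 1 (2->0):
Peg 0: [3]
Peg 1: [4, 2, 1]
Peg 2: []

After move 2 (0->2):
Peg 0: []
Peg 1: [4, 2, 1]
Peg 2: [3]

After move 3 (1->0):
Peg 0: [1]
Peg 1: [4, 2]
Peg 2: [3]

After move 4 (0->2):
Peg 0: []
Peg 1: [4, 2]
Peg 2: [3, 1]

After move 5 (2->0):
Peg 0: [1]
Peg 1: [4, 2]
Peg 2: [3]

After move 6 (1->2):
Peg 0: [1]
Peg 1: [4]
Peg 2: [3, 2]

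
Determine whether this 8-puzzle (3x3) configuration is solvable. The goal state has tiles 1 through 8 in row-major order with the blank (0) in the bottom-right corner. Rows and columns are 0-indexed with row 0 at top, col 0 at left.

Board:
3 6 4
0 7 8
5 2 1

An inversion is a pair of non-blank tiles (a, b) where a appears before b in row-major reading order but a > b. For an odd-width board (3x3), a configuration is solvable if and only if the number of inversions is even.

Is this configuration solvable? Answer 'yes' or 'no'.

Inversions (pairs i<j in row-major order where tile[i] > tile[j] > 0): 17
17 is odd, so the puzzle is not solvable.

Answer: no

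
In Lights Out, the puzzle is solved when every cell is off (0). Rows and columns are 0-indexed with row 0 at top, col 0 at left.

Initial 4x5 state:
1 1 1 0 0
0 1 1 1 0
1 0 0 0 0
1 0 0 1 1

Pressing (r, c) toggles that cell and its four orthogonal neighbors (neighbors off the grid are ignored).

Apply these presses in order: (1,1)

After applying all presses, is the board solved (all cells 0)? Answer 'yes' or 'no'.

After press 1 at (1,1):
1 0 1 0 0
1 0 0 1 0
1 1 0 0 0
1 0 0 1 1

Lights still on: 9

Answer: no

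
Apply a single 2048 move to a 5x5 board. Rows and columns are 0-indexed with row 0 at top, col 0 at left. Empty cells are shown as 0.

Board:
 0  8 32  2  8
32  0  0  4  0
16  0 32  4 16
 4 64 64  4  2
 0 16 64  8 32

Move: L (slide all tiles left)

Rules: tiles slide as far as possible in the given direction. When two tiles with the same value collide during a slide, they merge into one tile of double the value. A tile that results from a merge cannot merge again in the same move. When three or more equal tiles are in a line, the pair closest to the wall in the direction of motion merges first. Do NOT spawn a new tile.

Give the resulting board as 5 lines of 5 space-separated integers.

Answer:   8  32   2   8   0
 32   4   0   0   0
 16  32   4  16   0
  4 128   4   2   0
 16  64   8  32   0

Derivation:
Slide left:
row 0: [0, 8, 32, 2, 8] -> [8, 32, 2, 8, 0]
row 1: [32, 0, 0, 4, 0] -> [32, 4, 0, 0, 0]
row 2: [16, 0, 32, 4, 16] -> [16, 32, 4, 16, 0]
row 3: [4, 64, 64, 4, 2] -> [4, 128, 4, 2, 0]
row 4: [0, 16, 64, 8, 32] -> [16, 64, 8, 32, 0]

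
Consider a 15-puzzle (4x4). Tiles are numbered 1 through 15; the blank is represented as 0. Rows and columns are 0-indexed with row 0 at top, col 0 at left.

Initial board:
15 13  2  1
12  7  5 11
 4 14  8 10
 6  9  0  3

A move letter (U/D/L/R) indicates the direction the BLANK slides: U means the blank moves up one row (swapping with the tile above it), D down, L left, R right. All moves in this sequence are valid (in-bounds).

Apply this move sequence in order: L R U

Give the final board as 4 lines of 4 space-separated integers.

Answer: 15 13  2  1
12  7  5 11
 4 14  0 10
 6  9  8  3

Derivation:
After move 1 (L):
15 13  2  1
12  7  5 11
 4 14  8 10
 6  0  9  3

After move 2 (R):
15 13  2  1
12  7  5 11
 4 14  8 10
 6  9  0  3

After move 3 (U):
15 13  2  1
12  7  5 11
 4 14  0 10
 6  9  8  3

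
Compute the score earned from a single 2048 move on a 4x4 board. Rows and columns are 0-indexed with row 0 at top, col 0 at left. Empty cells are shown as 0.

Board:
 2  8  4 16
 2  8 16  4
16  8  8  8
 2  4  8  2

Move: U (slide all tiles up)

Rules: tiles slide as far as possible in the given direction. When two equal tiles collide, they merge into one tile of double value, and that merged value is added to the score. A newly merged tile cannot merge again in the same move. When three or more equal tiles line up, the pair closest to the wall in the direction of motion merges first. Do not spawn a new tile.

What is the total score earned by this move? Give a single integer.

Answer: 36

Derivation:
Slide up:
col 0: [2, 2, 16, 2] -> [4, 16, 2, 0]  score +4 (running 4)
col 1: [8, 8, 8, 4] -> [16, 8, 4, 0]  score +16 (running 20)
col 2: [4, 16, 8, 8] -> [4, 16, 16, 0]  score +16 (running 36)
col 3: [16, 4, 8, 2] -> [16, 4, 8, 2]  score +0 (running 36)
Board after move:
 4 16  4 16
16  8 16  4
 2  4 16  8
 0  0  0  2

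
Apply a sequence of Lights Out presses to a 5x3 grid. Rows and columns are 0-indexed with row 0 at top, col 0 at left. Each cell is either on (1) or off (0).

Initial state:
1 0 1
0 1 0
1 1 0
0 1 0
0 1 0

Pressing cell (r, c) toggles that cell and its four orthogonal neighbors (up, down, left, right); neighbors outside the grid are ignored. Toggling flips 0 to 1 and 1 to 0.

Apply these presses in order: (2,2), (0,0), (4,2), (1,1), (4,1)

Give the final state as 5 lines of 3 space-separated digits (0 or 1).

After press 1 at (2,2):
1 0 1
0 1 1
1 0 1
0 1 1
0 1 0

After press 2 at (0,0):
0 1 1
1 1 1
1 0 1
0 1 1
0 1 0

After press 3 at (4,2):
0 1 1
1 1 1
1 0 1
0 1 0
0 0 1

After press 4 at (1,1):
0 0 1
0 0 0
1 1 1
0 1 0
0 0 1

After press 5 at (4,1):
0 0 1
0 0 0
1 1 1
0 0 0
1 1 0

Answer: 0 0 1
0 0 0
1 1 1
0 0 0
1 1 0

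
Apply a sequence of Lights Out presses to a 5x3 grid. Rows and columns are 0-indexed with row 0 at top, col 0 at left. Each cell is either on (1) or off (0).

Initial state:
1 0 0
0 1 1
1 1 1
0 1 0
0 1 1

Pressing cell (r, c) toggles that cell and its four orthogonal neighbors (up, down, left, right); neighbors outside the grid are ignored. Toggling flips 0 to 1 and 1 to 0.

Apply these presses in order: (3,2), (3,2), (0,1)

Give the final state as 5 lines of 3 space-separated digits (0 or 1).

Answer: 0 1 1
0 0 1
1 1 1
0 1 0
0 1 1

Derivation:
After press 1 at (3,2):
1 0 0
0 1 1
1 1 0
0 0 1
0 1 0

After press 2 at (3,2):
1 0 0
0 1 1
1 1 1
0 1 0
0 1 1

After press 3 at (0,1):
0 1 1
0 0 1
1 1 1
0 1 0
0 1 1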